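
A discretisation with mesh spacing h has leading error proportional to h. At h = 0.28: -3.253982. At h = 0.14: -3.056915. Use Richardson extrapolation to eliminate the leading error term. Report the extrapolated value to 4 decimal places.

-2.8598

Extrapolated value = (2·A(h/2) − A(h)) / (2 − 1)
= (2·(-3.056915) − (-3.253982)) / 1
= -2.859848 / 1 = -2.859848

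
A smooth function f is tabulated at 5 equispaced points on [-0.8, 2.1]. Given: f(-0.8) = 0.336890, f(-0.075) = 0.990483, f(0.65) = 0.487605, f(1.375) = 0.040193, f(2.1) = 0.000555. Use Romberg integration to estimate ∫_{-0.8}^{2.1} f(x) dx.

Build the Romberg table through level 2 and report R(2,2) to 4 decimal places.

1.3274

R(0,0) (trapezoid, 1 panel, h=2.9000): 0.489295
R(1,0) (trapezoid, 2 panels, h=1.4500): 0.951675
R(2,0) (trapezoid, 4 panels, h=0.7250): 1.223078
R(1,1) = 0.951675 + (0.951675 − 0.489295)/3 = 1.105802
R(2,1) = 1.223078 + (1.223078 − 0.951675)/3 = 1.313546
R(2,2) = 1.313546 + (1.313546 − 1.105802)/15 = 1.327396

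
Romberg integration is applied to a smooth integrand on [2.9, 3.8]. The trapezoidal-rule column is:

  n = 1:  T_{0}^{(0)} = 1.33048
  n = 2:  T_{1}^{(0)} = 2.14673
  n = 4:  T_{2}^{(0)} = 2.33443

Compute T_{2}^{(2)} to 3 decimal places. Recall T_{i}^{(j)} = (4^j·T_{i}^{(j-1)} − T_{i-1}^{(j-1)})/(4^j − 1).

Richardson extrapolation on the trapezoidal column (denominator 4−1=3):
T_{1}^{(1)} = (4·2.14673 − 1.33048) / 3 = 2.41881
T_{2}^{(1)} = 2.33443 + (2.33443 − 2.14673)/3 = 2.39700
T_{2}^{(2)} = 2.39700 + (2.39700 − 2.41881)/15 = 2.39555

2.396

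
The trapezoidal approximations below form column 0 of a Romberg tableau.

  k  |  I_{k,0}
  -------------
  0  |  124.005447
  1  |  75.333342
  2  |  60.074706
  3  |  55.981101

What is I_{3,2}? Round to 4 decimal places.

54.5918

Richardson extrapolation on the trapezoidal column (denominator 4−1=3):
I_{2,1} = (4·60.074706 − 75.333342) / 3 = 54.988494
I_{3,1} = 55.981101 + (55.981101 − 60.074706)/3 = 54.616566
I_{3,2} = 54.616566 + (54.616566 − 54.988494)/15 = 54.591771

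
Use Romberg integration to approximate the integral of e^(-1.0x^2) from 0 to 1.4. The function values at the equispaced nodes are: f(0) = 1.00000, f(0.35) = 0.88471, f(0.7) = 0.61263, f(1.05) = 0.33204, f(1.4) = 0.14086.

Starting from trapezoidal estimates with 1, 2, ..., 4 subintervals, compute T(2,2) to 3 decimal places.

T(0,0) (trapezoid, 1 panel, h=1.4000): 0.79860
T(1,0) (trapezoid, 2 panels, h=0.7000): 0.82814
T(2,0) (trapezoid, 4 panels, h=0.3500): 0.83993
T(1,1) = 0.82814 + (0.82814 − 0.79860)/3 = 0.83799
T(2,1) = 0.83993 + (0.83993 − 0.82814)/3 = 0.84386
T(2,2) = 0.84386 + (0.84386 − 0.83799)/15 = 0.84425

0.844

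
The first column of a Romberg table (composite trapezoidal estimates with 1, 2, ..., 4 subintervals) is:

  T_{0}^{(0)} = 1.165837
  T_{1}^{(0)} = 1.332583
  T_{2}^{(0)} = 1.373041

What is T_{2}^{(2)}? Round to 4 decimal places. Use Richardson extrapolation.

1.3864

T_{1}^{(1)} = 1.332583 + (1.332583 − 1.165837)/3 = 1.388165
T_{2}^{(1)} = (4·1.373041 − 1.332583) / 3 = 1.386527
T_{2}^{(2)} = 1.386527 + (1.386527 − 1.388165)/15 = 1.386418
(Column j=1 coincides with Simpson's rule on the same nodes.)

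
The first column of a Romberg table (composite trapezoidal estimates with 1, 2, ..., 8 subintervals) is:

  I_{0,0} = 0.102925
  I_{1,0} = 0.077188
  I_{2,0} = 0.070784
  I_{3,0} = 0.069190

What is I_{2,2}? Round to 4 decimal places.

Richardson extrapolation on the trapezoidal column (denominator 4−1=3):
I_{1,1} = (4·0.077188 − 0.102925) / 3 = 0.068609
I_{2,1} = 0.070784 + (0.070784 − 0.077188)/3 = 0.068649
I_{2,2} = (16·0.068649 − 0.068609) / 15 = 0.068652
(Column j=1 coincides with Simpson's rule on the same nodes.)

0.0687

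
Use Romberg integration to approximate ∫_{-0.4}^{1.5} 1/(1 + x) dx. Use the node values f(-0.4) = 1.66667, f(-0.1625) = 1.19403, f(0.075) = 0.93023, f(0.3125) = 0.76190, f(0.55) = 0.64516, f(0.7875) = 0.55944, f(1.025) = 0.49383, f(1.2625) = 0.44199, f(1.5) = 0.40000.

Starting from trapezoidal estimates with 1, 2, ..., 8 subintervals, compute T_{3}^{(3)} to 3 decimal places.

1.427

T_{0}^{(0)} (trapezoid, 1 panel, h=1.9000): 1.96334
T_{1}^{(0)} (trapezoid, 2 panels, h=0.9500): 1.59457
T_{2}^{(0)} (trapezoid, 4 panels, h=0.4750): 1.47371
T_{3}^{(0)} (trapezoid, 8 panels, h=0.2375): 1.43923
T_{1}^{(1)} = 1.59457 + (1.59457 − 1.96334)/3 = 1.47165
T_{2}^{(1)} = 1.47371 + (1.47371 − 1.59457)/3 = 1.43342
T_{3}^{(1)} = 1.43923 + (1.43923 − 1.47371)/3 = 1.42774
T_{2}^{(2)} = 1.43342 + (1.43342 − 1.47165)/15 = 1.43087
T_{3}^{(2)} = 1.42774 + (1.42774 − 1.43342)/15 = 1.42736
T_{3}^{(3)} = 1.42736 + (1.42736 − 1.43087)/63 = 1.42730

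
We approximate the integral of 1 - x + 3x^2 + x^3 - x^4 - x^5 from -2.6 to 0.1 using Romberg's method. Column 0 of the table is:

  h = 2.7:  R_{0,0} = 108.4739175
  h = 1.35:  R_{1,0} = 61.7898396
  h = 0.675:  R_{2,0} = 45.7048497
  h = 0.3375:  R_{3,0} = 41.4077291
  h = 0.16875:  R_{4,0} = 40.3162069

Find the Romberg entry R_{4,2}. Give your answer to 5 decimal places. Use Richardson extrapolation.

39.95083

Richardson extrapolation on the trapezoidal column (denominator 4−1=3):
R_{3,1} = (4·41.4077291 − 45.7048497) / 3 = 39.9753556
R_{4,1} = 40.3162069 + (40.3162069 − 41.4077291)/3 = 39.9523662
R_{4,2} = 39.9523662 + (39.9523662 − 39.9753556)/15 = 39.9508336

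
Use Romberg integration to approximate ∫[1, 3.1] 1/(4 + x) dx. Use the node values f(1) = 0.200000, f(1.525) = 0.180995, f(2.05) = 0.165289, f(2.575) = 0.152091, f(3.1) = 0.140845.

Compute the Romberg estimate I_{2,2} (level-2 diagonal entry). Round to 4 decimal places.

I_{0,0} (trapezoid, 1 panel, h=2.1000): 0.357887
I_{1,0} (trapezoid, 2 panels, h=1.0500): 0.352497
I_{2,0} (trapezoid, 4 panels, h=0.5250): 0.351119
I_{1,1} = 0.352497 + (0.352497 − 0.357887)/3 = 0.350700
I_{2,1} = 0.351119 + (0.351119 − 0.352497)/3 = 0.350660
I_{2,2} = 0.350660 + (0.350660 − 0.350700)/15 = 0.350657

0.3507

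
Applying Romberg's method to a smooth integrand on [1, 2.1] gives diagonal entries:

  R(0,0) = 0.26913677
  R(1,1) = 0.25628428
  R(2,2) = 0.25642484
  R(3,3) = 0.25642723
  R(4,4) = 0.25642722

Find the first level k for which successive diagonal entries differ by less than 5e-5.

k = 3

|R(1,1) − R(0,0)| = 0.01285249 ≥ 5e-5
|R(2,2) − R(1,1)| = 0.00014056 ≥ 5e-5
|R(3,3) − R(2,2)| = 0.00000239 < 5e-5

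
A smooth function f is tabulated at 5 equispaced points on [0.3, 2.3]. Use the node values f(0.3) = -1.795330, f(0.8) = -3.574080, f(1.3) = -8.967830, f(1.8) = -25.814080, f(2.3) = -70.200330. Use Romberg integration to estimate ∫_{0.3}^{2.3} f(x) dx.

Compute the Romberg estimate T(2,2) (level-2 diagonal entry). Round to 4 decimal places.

T(0,0) (trapezoid, 1 panel, h=2.0000): -71.995660
T(1,0) (trapezoid, 2 panels, h=1.0000): -44.965660
T(2,0) (trapezoid, 4 panels, h=0.5000): -37.176910
T(1,1) = -44.965660 + (-44.965660 − (-71.995660))/3 = -35.955660
T(2,1) = -37.176910 + (-37.176910 − (-44.965660))/3 = -34.580660
T(2,2) = -34.580660 + (-34.580660 − (-35.955660))/15 = -34.488993

-34.4890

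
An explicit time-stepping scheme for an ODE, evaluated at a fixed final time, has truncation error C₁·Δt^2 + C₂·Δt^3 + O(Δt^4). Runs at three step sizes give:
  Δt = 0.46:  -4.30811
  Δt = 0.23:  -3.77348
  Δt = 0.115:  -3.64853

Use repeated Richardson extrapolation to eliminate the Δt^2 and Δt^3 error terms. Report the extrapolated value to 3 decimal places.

First eliminate the Δt^2 term (factor 2^2 = 4):
  B₁ = (4·(-3.77348) − (-4.30811))/3 = -3.59527
  B₂ = (4·(-3.64853) − (-3.77348))/3 = -3.60688
Then eliminate the Δt^3 term (factor 2^3 = 8):
  (8·(-3.60688) − (-3.59527))/7 = -3.60854

-3.609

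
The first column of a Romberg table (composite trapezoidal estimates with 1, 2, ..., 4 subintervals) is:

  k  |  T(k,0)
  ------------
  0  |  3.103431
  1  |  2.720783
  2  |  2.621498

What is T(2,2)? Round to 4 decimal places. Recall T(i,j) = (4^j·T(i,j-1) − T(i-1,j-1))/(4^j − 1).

2.5881

T(1,1) = 2.720783 + (2.720783 − 3.103431)/3 = 2.593234
T(2,1) = (4·2.621498 − 2.720783) / 3 = 2.588403
T(2,2) = (16·2.588403 − 2.593234) / 15 = 2.588081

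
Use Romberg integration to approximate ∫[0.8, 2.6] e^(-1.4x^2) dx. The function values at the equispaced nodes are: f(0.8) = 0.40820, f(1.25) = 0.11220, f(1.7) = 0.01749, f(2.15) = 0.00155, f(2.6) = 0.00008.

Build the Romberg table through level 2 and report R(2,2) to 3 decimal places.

0.134

R(0,0) (trapezoid, 1 panel, h=1.8000): 0.36745
R(1,0) (trapezoid, 2 panels, h=0.9000): 0.19947
R(2,0) (trapezoid, 4 panels, h=0.4500): 0.15092
R(1,1) = 0.19947 + (0.19947 − 0.36745)/3 = 0.14348
R(2,1) = 0.15092 + (0.15092 − 0.19947)/3 = 0.13474
R(2,2) = 0.13474 + (0.13474 − 0.14348)/15 = 0.13416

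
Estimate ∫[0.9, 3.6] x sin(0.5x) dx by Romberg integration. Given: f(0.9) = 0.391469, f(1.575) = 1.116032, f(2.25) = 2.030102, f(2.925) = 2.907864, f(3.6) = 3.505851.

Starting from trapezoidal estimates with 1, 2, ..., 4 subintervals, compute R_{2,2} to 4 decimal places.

R_{0,0} (trapezoid, 1 panel, h=2.7000): 5.261382
R_{1,0} (trapezoid, 2 panels, h=1.3500): 5.371329
R_{2,0} (trapezoid, 4 panels, h=0.6750): 5.401794
R_{1,1} = 5.371329 + (5.371329 − 5.261382)/3 = 5.407978
R_{2,1} = 5.401794 + (5.401794 − 5.371329)/3 = 5.411949
R_{2,2} = 5.411949 + (5.411949 − 5.407978)/15 = 5.412214

5.4122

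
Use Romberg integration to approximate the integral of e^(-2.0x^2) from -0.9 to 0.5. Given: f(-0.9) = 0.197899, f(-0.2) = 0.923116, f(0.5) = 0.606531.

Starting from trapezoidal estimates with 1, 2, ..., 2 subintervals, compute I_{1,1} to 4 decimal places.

1.0493

I_{0,0} (trapezoid, 1 panel, h=1.4000): 0.563101
I_{1,0} (trapezoid, 2 panels, h=0.7000): 0.927732
I_{1,1} = 0.927732 + (0.927732 − 0.563101)/3 = 1.049276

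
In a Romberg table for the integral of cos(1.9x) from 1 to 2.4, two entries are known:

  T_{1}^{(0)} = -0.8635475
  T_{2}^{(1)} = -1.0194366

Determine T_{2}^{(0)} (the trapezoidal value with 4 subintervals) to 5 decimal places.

From T_{2}^{(1)} = (4·T_{2}^{(0)} − T_{1}^{(0)})/3, solve for T_{2}^{(0)}:
4·T_{2}^{(0)} = 3·(-1.0194366) + (-0.8635475) = -3.9218573
T_{2}^{(0)} = -0.9804643

-0.98046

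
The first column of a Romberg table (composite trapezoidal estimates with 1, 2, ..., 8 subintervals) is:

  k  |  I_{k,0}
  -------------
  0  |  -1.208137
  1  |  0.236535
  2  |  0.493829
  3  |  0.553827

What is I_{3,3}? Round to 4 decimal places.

0.5735

Richardson extrapolation on the trapezoidal column (denominator 4−1=3):
I_{1,1} = 0.236535 + (0.236535 − (-1.208137))/3 = 0.718092
I_{2,1} = 0.493829 + (0.493829 − 0.236535)/3 = 0.579594
I_{3,1} = (4·0.553827 − 0.493829) / 3 = 0.573826
I_{2,2} = (16·0.579594 − 0.718092) / 15 = 0.570361
I_{3,2} = (16·0.573826 − 0.579594) / 15 = 0.573441
I_{3,3} = (64·0.573441 − 0.570361) / 63 = 0.573490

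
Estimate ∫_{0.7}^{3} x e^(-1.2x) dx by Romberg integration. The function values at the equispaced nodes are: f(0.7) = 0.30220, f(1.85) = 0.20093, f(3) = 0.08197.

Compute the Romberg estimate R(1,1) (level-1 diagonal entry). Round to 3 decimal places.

R(0,0) (trapezoid, 1 panel, h=2.3000): 0.44180
R(1,0) (trapezoid, 2 panels, h=1.1500): 0.45197
R(1,1) = 0.45197 + (0.45197 − 0.44180)/3 = 0.45536

0.455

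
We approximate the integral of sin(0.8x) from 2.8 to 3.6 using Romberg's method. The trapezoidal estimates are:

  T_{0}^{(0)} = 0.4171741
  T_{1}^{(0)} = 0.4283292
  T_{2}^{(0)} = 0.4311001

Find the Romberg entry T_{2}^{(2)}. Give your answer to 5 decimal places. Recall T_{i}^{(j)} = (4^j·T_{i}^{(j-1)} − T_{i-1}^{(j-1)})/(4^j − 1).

0.43202

Richardson extrapolation on the trapezoidal column (denominator 4−1=3):
T_{1}^{(1)} = 0.4283292 + (0.4283292 − 0.4171741)/3 = 0.4320476
T_{2}^{(1)} = (4·0.4311001 − 0.4283292) / 3 = 0.4320237
T_{2}^{(2)} = (16·0.4320237 − 0.4320476) / 15 = 0.4320221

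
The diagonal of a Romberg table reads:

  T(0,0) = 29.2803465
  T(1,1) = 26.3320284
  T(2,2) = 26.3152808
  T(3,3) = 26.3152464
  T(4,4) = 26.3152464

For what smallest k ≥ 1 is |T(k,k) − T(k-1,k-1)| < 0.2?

k = 2

|T(1,1) − T(0,0)| = 2.9483181 ≥ 0.2
|T(2,2) − T(1,1)| = 0.0167476 < 0.2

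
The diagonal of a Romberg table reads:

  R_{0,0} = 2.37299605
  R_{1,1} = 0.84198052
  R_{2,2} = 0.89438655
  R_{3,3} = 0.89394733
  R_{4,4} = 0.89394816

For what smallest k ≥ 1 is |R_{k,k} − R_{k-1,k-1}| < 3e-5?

|R_{1,1} − R_{0,0}| = 1.53101553 ≥ 3e-5
|R_{2,2} − R_{1,1}| = 0.05240603 ≥ 3e-5
|R_{3,3} − R_{2,2}| = 0.00043922 ≥ 3e-5
|R_{4,4} − R_{3,3}| = 0.00000083 < 3e-5

k = 4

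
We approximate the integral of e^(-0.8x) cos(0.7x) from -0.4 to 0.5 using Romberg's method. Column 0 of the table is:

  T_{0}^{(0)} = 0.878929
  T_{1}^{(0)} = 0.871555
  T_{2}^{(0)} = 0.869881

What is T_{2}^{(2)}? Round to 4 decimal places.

Richardson extrapolation on the trapezoidal column (denominator 4−1=3):
T_{1}^{(1)} = (4·0.871555 − 0.878929) / 3 = 0.869097
T_{2}^{(1)} = 0.869881 + (0.869881 − 0.871555)/3 = 0.869323
T_{2}^{(2)} = (16·0.869323 − 0.869097) / 15 = 0.869338

0.8693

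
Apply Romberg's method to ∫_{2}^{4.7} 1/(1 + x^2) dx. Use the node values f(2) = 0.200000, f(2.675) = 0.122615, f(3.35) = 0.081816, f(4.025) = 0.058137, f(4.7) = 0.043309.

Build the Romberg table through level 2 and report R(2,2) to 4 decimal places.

0.2541

R(0,0) (trapezoid, 1 panel, h=2.7000): 0.328467
R(1,0) (trapezoid, 2 panels, h=1.3500): 0.274685
R(2,0) (trapezoid, 4 panels, h=0.6750): 0.259350
R(1,1) = 0.274685 + (0.274685 − 0.328467)/3 = 0.256758
R(2,1) = 0.259350 + (0.259350 − 0.274685)/3 = 0.254238
R(2,2) = 0.254238 + (0.254238 − 0.256758)/15 = 0.254070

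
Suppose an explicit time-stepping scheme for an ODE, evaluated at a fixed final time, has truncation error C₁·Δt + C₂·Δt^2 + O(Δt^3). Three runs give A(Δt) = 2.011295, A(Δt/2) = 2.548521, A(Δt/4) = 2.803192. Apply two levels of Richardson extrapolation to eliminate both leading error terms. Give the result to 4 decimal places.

First eliminate the Δt term (factor 2^1 = 2):
  B₁ = (2·2.548521 − 2.011295)/1 = 3.085747
  B₂ = (2·2.803192 − 2.548521)/1 = 3.057863
Then eliminate the Δt^2 term (factor 2^2 = 4):
  (4·3.057863 − 3.085747)/3 = 3.048568

3.0486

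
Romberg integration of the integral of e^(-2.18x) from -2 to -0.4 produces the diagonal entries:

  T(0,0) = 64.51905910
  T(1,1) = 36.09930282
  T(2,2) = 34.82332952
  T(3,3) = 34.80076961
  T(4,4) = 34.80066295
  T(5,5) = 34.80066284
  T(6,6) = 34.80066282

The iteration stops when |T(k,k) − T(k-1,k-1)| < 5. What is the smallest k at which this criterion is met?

k = 2

|T(1,1) − T(0,0)| = 28.41975628 ≥ 5
|T(2,2) − T(1,1)| = 1.27597330 < 5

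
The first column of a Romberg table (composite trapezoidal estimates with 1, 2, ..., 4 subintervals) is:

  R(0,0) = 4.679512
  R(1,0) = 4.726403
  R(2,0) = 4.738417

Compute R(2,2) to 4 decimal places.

R(1,1) = (4·4.726403 − 4.679512) / 3 = 4.742033
R(2,1) = (4·4.738417 − 4.726403) / 3 = 4.742422
R(2,2) = (16·4.742422 − 4.742033) / 15 = 4.742448
(Column j=1 coincides with Simpson's rule on the same nodes.)

4.7424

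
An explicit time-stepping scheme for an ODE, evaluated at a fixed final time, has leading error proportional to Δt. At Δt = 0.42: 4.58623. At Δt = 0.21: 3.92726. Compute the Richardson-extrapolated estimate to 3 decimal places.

3.268

The leading error scales as Δt; refining by a factor of 2 reduces it by 2^1 = 2.
Extrapolated value = (2·A(Δt/2) − A(Δt)) / (2 − 1)
= (2·3.92726 − 4.58623) / 1
= 3.26829 / 1 = 3.26829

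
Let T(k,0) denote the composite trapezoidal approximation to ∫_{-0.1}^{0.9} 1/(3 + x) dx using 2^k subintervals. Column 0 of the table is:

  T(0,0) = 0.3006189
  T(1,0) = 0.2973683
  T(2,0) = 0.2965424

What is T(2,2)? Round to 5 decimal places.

Richardson extrapolation on the trapezoidal column (denominator 4−1=3):
T(1,1) = 0.2973683 + (0.2973683 − 0.3006189)/3 = 0.2962848
T(2,1) = 0.2965424 + (0.2965424 − 0.2973683)/3 = 0.2962671
T(2,2) = 0.2962671 + (0.2962671 − 0.2962848)/15 = 0.2962659

0.29627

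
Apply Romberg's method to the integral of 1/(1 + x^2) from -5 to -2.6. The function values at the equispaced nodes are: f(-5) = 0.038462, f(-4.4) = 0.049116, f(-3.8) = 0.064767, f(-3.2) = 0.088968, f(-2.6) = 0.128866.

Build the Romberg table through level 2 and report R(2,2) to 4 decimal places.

0.1698

R(0,0) (trapezoid, 1 panel, h=2.4000): 0.200794
R(1,0) (trapezoid, 2 panels, h=1.2000): 0.178117
R(2,0) (trapezoid, 4 panels, h=0.6000): 0.171909
R(1,1) = 0.178117 + (0.178117 − 0.200794)/3 = 0.170558
R(2,1) = 0.171909 + (0.171909 − 0.178117)/3 = 0.169840
R(2,2) = 0.169840 + (0.169840 − 0.170558)/15 = 0.169792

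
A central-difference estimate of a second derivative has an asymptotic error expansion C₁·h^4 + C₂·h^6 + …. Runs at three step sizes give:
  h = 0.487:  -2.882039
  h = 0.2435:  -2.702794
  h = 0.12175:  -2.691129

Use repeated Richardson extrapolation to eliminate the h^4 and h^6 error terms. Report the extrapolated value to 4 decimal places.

-2.6903

First eliminate the h^4 term (factor 2^4 = 16):
  B₁ = (16·(-2.702794) − (-2.882039))/15 = -2.690844
  B₂ = (16·(-2.691129) − (-2.702794))/15 = -2.690351
Then eliminate the h^6 term (factor 2^6 = 64):
  (64·(-2.690351) − (-2.690844))/63 = -2.690343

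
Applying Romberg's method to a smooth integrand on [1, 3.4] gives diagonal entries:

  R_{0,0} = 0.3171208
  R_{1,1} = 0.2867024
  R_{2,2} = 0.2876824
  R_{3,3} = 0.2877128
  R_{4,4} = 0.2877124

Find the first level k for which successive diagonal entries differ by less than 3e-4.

k = 3

|R_{1,1} − R_{0,0}| = 0.0304184 ≥ 3e-4
|R_{2,2} − R_{1,1}| = 0.0009800 ≥ 3e-4
|R_{3,3} − R_{2,2}| = 0.0000304 < 3e-4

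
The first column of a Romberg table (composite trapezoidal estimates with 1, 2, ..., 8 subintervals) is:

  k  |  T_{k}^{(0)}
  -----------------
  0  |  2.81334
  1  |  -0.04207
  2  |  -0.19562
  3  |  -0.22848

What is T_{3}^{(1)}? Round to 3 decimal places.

Richardson extrapolation on the trapezoidal column (denominator 4−1=3):
T_{3}^{(1)} = (4·(-0.22848) − (-0.19562)) / 3 = -0.23943

-0.239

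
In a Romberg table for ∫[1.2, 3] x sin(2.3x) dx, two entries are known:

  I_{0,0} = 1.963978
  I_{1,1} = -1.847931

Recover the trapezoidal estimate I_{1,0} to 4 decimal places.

-0.8950

From I_{1,1} = (4·I_{1,0} − I_{0,0})/3, solve for I_{1,0}:
4·I_{1,0} = 3·(-1.847931) + 1.963978 = -3.579815
I_{1,0} = -0.894954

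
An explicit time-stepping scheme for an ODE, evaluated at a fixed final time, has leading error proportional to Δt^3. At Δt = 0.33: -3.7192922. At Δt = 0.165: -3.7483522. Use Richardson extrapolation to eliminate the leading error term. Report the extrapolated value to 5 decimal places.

-3.75250

Extrapolated value = (8·A(Δt/2) − A(Δt)) / (8 − 1)
= (8·(-3.7483522) − (-3.7192922)) / 7
= -26.2675254 / 7 = -3.7525036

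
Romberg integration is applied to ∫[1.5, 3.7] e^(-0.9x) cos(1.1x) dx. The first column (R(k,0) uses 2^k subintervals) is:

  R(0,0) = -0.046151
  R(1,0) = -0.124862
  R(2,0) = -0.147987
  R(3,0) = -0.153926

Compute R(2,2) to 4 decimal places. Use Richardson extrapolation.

R(1,1) = -0.124862 + (-0.124862 − (-0.046151))/3 = -0.151099
R(2,1) = -0.147987 + (-0.147987 − (-0.124862))/3 = -0.155695
R(2,2) = -0.155695 + (-0.155695 − (-0.151099))/15 = -0.156001
(Column j=1 coincides with Simpson's rule on the same nodes.)

-0.1560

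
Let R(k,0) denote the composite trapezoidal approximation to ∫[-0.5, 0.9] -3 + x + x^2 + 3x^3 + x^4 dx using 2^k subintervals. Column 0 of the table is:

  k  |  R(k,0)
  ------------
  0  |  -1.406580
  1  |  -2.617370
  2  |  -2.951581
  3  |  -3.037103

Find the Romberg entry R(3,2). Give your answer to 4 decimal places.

R(2,1) = (4·(-2.951581) − (-2.617370)) / 3 = -3.062985
R(3,1) = (4·(-3.037103) − (-2.951581)) / 3 = -3.065610
R(3,2) = -3.065610 + (-3.065610 − (-3.062985))/15 = -3.065785
(Column j=1 coincides with Simpson's rule on the same nodes.)

-3.0658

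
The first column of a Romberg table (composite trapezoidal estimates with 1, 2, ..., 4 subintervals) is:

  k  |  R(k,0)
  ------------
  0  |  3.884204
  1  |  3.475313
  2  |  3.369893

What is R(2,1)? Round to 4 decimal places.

Richardson extrapolation on the trapezoidal column (denominator 4−1=3):
R(2,1) = (4·3.369893 − 3.475313) / 3 = 3.334753

3.3348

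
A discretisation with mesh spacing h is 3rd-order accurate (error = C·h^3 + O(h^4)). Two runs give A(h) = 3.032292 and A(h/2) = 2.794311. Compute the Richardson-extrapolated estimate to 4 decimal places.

2.7603

The leading error scales as h^3; refining by a factor of 2 reduces it by 2^3 = 8.
Extrapolated value = (8·A(h/2) − A(h)) / (8 − 1)
= (8·2.794311 − 3.032292) / 7
= 19.322196 / 7 = 2.760314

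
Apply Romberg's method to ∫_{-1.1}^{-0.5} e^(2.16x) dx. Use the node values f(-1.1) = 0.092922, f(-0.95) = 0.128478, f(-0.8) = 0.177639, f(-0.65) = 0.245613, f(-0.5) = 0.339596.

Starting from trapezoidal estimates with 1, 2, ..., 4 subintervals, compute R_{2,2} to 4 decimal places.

R_{0,0} (trapezoid, 1 panel, h=0.6000): 0.129755
R_{1,0} (trapezoid, 2 panels, h=0.3000): 0.118169
R_{2,0} (trapezoid, 4 panels, h=0.1500): 0.115198
R_{1,1} = 0.118169 + (0.118169 − 0.129755)/3 = 0.114307
R_{2,1} = 0.115198 + (0.115198 − 0.118169)/3 = 0.114208
R_{2,2} = 0.114208 + (0.114208 − 0.114307)/15 = 0.114201

0.1142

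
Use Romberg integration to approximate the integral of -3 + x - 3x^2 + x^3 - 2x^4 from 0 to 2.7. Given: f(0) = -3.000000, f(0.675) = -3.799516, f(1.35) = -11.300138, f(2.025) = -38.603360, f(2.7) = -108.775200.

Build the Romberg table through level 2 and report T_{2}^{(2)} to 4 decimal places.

-68.2476

T_{0}^{(0)} (trapezoid, 1 panel, h=2.7000): -150.896520
T_{1}^{(0)} (trapezoid, 2 panels, h=1.3500): -90.703446
T_{2}^{(0)} (trapezoid, 4 panels, h=0.6750): -73.973664
T_{1}^{(1)} = -90.703446 + (-90.703446 − (-150.896520))/3 = -70.639088
T_{2}^{(1)} = -73.973664 + (-73.973664 − (-90.703446))/3 = -68.397070
T_{2}^{(2)} = -68.397070 + (-68.397070 − (-70.639088))/15 = -68.247602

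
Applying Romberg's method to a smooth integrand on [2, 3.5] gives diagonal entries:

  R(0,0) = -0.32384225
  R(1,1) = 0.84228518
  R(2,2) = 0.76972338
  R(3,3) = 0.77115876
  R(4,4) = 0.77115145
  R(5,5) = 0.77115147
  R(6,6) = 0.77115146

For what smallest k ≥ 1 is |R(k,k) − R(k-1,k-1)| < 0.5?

|R(1,1) − R(0,0)| = 1.16612743 ≥ 0.5
|R(2,2) − R(1,1)| = 0.07256180 < 0.5

k = 2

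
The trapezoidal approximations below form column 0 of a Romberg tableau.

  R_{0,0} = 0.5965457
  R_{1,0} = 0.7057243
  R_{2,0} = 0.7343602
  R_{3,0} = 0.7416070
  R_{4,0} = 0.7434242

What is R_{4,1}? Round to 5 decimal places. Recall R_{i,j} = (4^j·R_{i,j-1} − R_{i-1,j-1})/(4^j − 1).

0.74403

Richardson extrapolation on the trapezoidal column (denominator 4−1=3):
R_{4,1} = (4·0.7434242 − 0.7416070) / 3 = 0.7440299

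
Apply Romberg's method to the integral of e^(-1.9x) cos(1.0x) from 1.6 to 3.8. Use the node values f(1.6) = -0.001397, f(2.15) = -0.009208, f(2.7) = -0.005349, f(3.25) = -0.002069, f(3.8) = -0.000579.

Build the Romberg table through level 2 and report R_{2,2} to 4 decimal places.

R_{0,0} (trapezoid, 1 panel, h=2.2000): -0.002174
R_{1,0} (trapezoid, 2 panels, h=1.1000): -0.006971
R_{2,0} (trapezoid, 4 panels, h=0.5500): -0.009688
R_{1,1} = -0.006971 + (-0.006971 − (-0.002174))/3 = -0.008570
R_{2,1} = -0.009688 + (-0.009688 − (-0.006971))/3 = -0.010594
R_{2,2} = -0.010594 + (-0.010594 − (-0.008570))/15 = -0.010729

-0.0107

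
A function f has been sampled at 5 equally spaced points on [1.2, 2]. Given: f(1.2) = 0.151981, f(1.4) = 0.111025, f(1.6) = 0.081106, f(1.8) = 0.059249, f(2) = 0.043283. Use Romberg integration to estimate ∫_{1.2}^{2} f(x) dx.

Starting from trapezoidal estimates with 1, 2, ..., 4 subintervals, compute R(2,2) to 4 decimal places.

R(0,0) (trapezoid, 1 panel, h=0.8000): 0.078106
R(1,0) (trapezoid, 2 panels, h=0.4000): 0.071495
R(2,0) (trapezoid, 4 panels, h=0.2000): 0.069802
R(1,1) = 0.071495 + (0.071495 − 0.078106)/3 = 0.069291
R(2,1) = 0.069802 + (0.069802 − 0.071495)/3 = 0.069238
R(2,2) = 0.069238 + (0.069238 − 0.069291)/15 = 0.069234

0.0692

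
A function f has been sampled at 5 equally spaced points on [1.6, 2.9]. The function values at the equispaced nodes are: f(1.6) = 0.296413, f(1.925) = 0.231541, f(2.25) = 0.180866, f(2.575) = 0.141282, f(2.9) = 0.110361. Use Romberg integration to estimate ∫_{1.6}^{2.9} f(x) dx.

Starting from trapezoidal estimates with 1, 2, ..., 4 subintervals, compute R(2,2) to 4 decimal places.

R(0,0) (trapezoid, 1 panel, h=1.3000): 0.264403
R(1,0) (trapezoid, 2 panels, h=0.6500): 0.249764
R(2,0) (trapezoid, 4 panels, h=0.3250): 0.246050
R(1,1) = 0.249764 + (0.249764 − 0.264403)/3 = 0.244884
R(2,1) = 0.246050 + (0.246050 − 0.249764)/3 = 0.244812
R(2,2) = 0.244812 + (0.244812 − 0.244884)/15 = 0.244807

0.2448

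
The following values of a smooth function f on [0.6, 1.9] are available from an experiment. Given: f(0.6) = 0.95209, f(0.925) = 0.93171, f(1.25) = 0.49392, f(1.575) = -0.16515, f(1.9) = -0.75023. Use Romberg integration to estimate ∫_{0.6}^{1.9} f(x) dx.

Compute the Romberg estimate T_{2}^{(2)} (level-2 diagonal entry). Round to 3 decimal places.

0.460

T_{0}^{(0)} (trapezoid, 1 panel, h=1.3000): 0.13121
T_{1}^{(0)} (trapezoid, 2 panels, h=0.6500): 0.38665
T_{2}^{(0)} (trapezoid, 4 panels, h=0.3250): 0.44246
T_{1}^{(1)} = 0.38665 + (0.38665 − 0.13121)/3 = 0.47180
T_{2}^{(1)} = 0.44246 + (0.44246 − 0.38665)/3 = 0.46106
T_{2}^{(2)} = 0.46106 + (0.46106 − 0.47180)/15 = 0.46034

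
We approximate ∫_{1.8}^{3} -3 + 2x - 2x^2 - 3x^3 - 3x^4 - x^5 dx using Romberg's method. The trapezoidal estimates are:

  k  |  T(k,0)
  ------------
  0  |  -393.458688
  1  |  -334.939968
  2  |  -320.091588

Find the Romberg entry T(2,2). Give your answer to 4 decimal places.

Richardson extrapolation on the trapezoidal column (denominator 4−1=3):
T(1,1) = (4·(-334.939968) − (-393.458688)) / 3 = -315.433728
T(2,1) = -320.091588 + (-320.091588 − (-334.939968))/3 = -315.142128
T(2,2) = -315.142128 + (-315.142128 − (-315.433728))/15 = -315.122688
(Column j=1 coincides with Simpson's rule on the same nodes.)

-315.1227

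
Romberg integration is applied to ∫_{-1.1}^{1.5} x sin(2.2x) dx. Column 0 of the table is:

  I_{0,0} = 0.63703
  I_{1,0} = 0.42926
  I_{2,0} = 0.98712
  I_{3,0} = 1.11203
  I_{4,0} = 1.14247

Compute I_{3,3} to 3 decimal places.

I_{1,1} = 0.42926 + (0.42926 − 0.63703)/3 = 0.36000
I_{2,1} = (4·0.98712 − 0.42926) / 3 = 1.17307
I_{3,1} = 1.11203 + (1.11203 − 0.98712)/3 = 1.15367
I_{2,2} = (16·1.17307 − 0.36000) / 15 = 1.22727
I_{3,2} = (16·1.15367 − 1.17307) / 15 = 1.15238
I_{3,3} = (64·1.15238 − 1.22727) / 63 = 1.15119

1.151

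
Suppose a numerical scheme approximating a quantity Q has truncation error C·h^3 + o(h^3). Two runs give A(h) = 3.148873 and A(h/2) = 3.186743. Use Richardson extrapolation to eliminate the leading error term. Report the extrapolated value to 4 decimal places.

3.1922

The leading error scales as h^3; refining by a factor of 2 reduces it by 2^3 = 8.
Extrapolated value = (8·A(h/2) − A(h)) / (8 − 1)
= (8·3.186743 − 3.148873) / 7
= 22.345071 / 7 = 3.192153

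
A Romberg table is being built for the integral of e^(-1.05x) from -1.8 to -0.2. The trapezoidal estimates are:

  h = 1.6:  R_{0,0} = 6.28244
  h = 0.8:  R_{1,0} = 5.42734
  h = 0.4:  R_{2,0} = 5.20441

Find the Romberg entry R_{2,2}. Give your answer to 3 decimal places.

R_{1,1} = 5.42734 + (5.42734 − 6.28244)/3 = 5.14231
R_{2,1} = 5.20441 + (5.20441 − 5.42734)/3 = 5.13010
R_{2,2} = (16·5.13010 − 5.14231) / 15 = 5.12929

5.129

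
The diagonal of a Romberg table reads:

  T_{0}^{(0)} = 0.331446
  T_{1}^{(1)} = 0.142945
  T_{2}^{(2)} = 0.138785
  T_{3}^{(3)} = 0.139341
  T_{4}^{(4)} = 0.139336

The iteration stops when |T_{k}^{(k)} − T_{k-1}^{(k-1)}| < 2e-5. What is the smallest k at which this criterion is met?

|T_{1}^{(1)} − T_{0}^{(0)}| = 0.188501 ≥ 2e-5
|T_{2}^{(2)} − T_{1}^{(1)}| = 0.004160 ≥ 2e-5
|T_{3}^{(3)} − T_{2}^{(2)}| = 0.000556 ≥ 2e-5
|T_{4}^{(4)} − T_{3}^{(3)}| = 0.000005 < 2e-5

k = 4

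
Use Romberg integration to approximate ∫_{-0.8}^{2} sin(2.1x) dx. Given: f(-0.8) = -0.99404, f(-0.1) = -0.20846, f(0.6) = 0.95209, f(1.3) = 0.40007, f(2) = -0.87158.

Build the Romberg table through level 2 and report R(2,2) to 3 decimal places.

R(0,0) (trapezoid, 1 panel, h=2.8000): -2.61187
R(1,0) (trapezoid, 2 panels, h=1.4000): 0.02699
R(2,0) (trapezoid, 4 panels, h=0.7000): 0.14762
R(1,1) = 0.02699 + (0.02699 − (-2.61187))/3 = 0.90661
R(2,1) = 0.14762 + (0.14762 − 0.02699)/3 = 0.18783
R(2,2) = 0.18783 + (0.18783 − 0.90661)/15 = 0.13991

0.140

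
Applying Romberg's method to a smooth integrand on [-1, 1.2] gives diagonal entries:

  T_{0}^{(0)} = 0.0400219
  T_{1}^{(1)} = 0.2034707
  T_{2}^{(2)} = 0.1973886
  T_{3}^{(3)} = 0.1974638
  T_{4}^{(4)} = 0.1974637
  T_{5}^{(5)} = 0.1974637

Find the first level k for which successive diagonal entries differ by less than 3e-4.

|T_{1}^{(1)} − T_{0}^{(0)}| = 0.1634488 ≥ 3e-4
|T_{2}^{(2)} − T_{1}^{(1)}| = 0.0060821 ≥ 3e-4
|T_{3}^{(3)} − T_{2}^{(2)}| = 0.0000752 < 3e-4

k = 3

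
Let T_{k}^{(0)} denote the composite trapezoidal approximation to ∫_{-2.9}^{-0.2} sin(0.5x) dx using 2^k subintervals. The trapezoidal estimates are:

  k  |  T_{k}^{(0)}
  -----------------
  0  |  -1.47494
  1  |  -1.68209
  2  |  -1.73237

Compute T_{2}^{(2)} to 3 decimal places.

Richardson extrapolation on the trapezoidal column (denominator 4−1=3):
T_{1}^{(1)} = (4·(-1.68209) − (-1.47494)) / 3 = -1.75114
T_{2}^{(1)} = -1.73237 + (-1.73237 − (-1.68209))/3 = -1.74913
T_{2}^{(2)} = -1.74913 + (-1.74913 − (-1.75114))/15 = -1.74900

-1.749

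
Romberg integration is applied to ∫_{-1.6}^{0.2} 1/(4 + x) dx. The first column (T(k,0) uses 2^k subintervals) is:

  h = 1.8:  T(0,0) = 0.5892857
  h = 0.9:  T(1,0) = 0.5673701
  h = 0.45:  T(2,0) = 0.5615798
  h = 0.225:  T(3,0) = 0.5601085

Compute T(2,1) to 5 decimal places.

Richardson extrapolation on the trapezoidal column (denominator 4−1=3):
T(2,1) = (4·0.5615798 − 0.5673701) / 3 = 0.5596497

0.55965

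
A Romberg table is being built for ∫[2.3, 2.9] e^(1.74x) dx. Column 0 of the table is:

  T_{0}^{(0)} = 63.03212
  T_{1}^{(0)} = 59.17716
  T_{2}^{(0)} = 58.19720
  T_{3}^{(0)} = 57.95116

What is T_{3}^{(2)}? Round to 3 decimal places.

57.869

Richardson extrapolation on the trapezoidal column (denominator 4−1=3):
T_{2}^{(1)} = 58.19720 + (58.19720 − 59.17716)/3 = 57.87055
T_{3}^{(1)} = 57.95116 + (57.95116 − 58.19720)/3 = 57.86915
T_{3}^{(2)} = 57.86915 + (57.86915 − 57.87055)/15 = 57.86906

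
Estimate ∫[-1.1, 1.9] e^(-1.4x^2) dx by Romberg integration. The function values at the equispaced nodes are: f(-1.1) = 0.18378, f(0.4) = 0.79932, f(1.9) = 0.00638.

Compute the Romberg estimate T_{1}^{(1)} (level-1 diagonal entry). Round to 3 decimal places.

1.694

T_{0}^{(0)} (trapezoid, 1 panel, h=3.0000): 0.28524
T_{1}^{(0)} (trapezoid, 2 panels, h=1.5000): 1.34160
T_{1}^{(1)} = 1.34160 + (1.34160 − 0.28524)/3 = 1.69372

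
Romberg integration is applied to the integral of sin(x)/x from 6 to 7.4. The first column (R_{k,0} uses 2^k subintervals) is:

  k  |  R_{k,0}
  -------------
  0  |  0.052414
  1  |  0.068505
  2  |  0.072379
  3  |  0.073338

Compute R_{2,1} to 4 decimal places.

Richardson extrapolation on the trapezoidal column (denominator 4−1=3):
R_{2,1} = 0.072379 + (0.072379 − 0.068505)/3 = 0.073670

0.0737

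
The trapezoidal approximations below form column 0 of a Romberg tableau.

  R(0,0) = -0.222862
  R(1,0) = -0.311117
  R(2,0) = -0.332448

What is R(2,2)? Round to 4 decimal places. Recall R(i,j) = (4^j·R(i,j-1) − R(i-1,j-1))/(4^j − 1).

-0.3395

Richardson extrapolation on the trapezoidal column (denominator 4−1=3):
R(1,1) = (4·(-0.311117) − (-0.222862)) / 3 = -0.340535
R(2,1) = -0.332448 + (-0.332448 − (-0.311117))/3 = -0.339558
R(2,2) = (16·(-0.339558) − (-0.340535)) / 15 = -0.339493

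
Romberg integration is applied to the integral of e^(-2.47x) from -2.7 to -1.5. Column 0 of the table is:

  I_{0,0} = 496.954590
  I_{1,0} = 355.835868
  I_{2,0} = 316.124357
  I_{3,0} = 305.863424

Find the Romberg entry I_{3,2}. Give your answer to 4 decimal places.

Richardson extrapolation on the trapezoidal column (denominator 4−1=3):
I_{2,1} = (4·316.124357 − 355.835868) / 3 = 302.887187
I_{3,1} = 305.863424 + (305.863424 − 316.124357)/3 = 302.443113
I_{3,2} = (16·302.443113 − 302.887187) / 15 = 302.413508

302.4135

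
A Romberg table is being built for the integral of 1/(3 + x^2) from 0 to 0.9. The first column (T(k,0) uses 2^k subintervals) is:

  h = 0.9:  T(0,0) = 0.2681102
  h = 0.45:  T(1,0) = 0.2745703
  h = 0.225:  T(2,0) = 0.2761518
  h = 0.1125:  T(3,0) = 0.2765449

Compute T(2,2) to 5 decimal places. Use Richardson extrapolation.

Richardson extrapolation on the trapezoidal column (denominator 4−1=3):
T(1,1) = 0.2745703 + (0.2745703 − 0.2681102)/3 = 0.2767237
T(2,1) = (4·0.2761518 − 0.2745703) / 3 = 0.2766790
T(2,2) = (16·0.2766790 − 0.2767237) / 15 = 0.2766760

0.27668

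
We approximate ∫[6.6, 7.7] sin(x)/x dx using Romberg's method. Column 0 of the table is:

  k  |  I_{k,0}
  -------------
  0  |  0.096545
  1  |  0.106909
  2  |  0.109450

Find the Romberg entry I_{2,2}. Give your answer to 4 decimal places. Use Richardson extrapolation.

Richardson extrapolation on the trapezoidal column (denominator 4−1=3):
I_{1,1} = (4·0.106909 − 0.096545) / 3 = 0.110364
I_{2,1} = 0.109450 + (0.109450 − 0.106909)/3 = 0.110297
I_{2,2} = 0.110297 + (0.110297 − 0.110364)/15 = 0.110293
(Column j=1 coincides with Simpson's rule on the same nodes.)

0.1103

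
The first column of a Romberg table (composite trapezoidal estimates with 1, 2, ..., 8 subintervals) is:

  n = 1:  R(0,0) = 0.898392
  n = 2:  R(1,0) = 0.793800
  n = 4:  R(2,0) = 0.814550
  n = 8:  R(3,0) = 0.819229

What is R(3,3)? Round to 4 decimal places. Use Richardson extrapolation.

Richardson extrapolation on the trapezoidal column (denominator 4−1=3):
R(1,1) = 0.793800 + (0.793800 − 0.898392)/3 = 0.758936
R(2,1) = 0.814550 + (0.814550 − 0.793800)/3 = 0.821467
R(3,1) = 0.819229 + (0.819229 − 0.814550)/3 = 0.820789
R(2,2) = (16·0.821467 − 0.758936) / 15 = 0.825636
R(3,2) = 0.820789 + (0.820789 − 0.821467)/15 = 0.820744
R(3,3) = 0.820744 + (0.820744 − 0.825636)/63 = 0.820666

0.8207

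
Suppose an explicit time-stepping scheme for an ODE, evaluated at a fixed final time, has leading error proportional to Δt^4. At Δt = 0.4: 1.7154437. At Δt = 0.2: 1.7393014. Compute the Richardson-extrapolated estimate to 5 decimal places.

Extrapolated value = (16·A(Δt/2) − A(Δt)) / (16 − 1)
= (16·1.7393014 − 1.7154437) / 15
= 26.1133787 / 15 = 1.7408919

1.74089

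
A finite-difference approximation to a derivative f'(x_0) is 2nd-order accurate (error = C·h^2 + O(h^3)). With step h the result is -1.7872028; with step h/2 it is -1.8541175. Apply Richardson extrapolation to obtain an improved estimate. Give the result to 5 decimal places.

The leading error scales as h^2; refining by a factor of 2 reduces it by 2^2 = 4.
Extrapolated value = (4·A(h/2) − A(h)) / (4 − 1)
= (4·(-1.8541175) − (-1.7872028)) / 3
= -5.6292672 / 3 = -1.8764224

-1.87642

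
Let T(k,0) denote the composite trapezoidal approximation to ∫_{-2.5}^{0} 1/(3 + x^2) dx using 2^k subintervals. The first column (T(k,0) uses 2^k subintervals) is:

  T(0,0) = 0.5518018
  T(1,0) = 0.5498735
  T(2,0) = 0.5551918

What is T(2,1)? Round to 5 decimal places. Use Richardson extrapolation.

0.55696

T(2,1) = 0.5551918 + (0.5551918 − 0.5498735)/3 = 0.5569646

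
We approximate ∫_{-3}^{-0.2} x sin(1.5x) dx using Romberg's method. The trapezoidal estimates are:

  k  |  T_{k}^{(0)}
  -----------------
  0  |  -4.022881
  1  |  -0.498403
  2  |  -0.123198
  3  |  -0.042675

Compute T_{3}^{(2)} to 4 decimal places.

-0.0170

T_{2}^{(1)} = (4·(-0.123198) − (-0.498403)) / 3 = 0.001870
T_{3}^{(1)} = -0.042675 + (-0.042675 − (-0.123198))/3 = -0.015834
T_{3}^{(2)} = (16·(-0.015834) − 0.001870) / 15 = -0.017014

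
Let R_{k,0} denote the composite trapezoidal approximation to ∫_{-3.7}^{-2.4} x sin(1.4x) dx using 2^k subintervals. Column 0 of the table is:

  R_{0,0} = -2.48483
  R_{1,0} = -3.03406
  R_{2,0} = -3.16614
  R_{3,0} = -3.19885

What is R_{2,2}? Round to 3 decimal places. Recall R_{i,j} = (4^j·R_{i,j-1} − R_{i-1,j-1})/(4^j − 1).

R_{1,1} = (4·(-3.03406) − (-2.48483)) / 3 = -3.21714
R_{2,1} = (4·(-3.16614) − (-3.03406)) / 3 = -3.21017
R_{2,2} = -3.21017 + (-3.21017 − (-3.21714))/15 = -3.20971

-3.210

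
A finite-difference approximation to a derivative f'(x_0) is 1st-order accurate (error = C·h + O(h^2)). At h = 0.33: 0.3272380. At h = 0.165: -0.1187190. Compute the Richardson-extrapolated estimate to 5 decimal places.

The leading error scales as h; refining by a factor of 2 reduces it by 2^1 = 2.
Extrapolated value = (2·A(h/2) − A(h)) / (2 − 1)
= (2·(-0.1187190) − 0.3272380) / 1
= -0.5646760 / 1 = -0.5646760

-0.56468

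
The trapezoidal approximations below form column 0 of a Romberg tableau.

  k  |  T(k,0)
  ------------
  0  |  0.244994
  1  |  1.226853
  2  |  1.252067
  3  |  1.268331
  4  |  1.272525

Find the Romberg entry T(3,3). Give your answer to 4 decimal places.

1.2752

Richardson extrapolation on the trapezoidal column (denominator 4−1=3):
T(1,1) = (4·1.226853 − 0.244994) / 3 = 1.554139
T(2,1) = 1.252067 + (1.252067 − 1.226853)/3 = 1.260472
T(3,1) = 1.268331 + (1.268331 − 1.252067)/3 = 1.273752
T(2,2) = 1.260472 + (1.260472 − 1.554139)/15 = 1.240894
T(3,2) = 1.273752 + (1.273752 − 1.260472)/15 = 1.274637
T(3,3) = (64·1.274637 − 1.240894) / 63 = 1.275173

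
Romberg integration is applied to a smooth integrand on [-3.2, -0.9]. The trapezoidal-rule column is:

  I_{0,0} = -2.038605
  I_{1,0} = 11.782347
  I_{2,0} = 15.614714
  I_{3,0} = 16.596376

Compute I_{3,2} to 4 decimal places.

16.9257

Richardson extrapolation on the trapezoidal column (denominator 4−1=3):
I_{2,1} = (4·15.614714 − 11.782347) / 3 = 16.892170
I_{3,1} = (4·16.596376 − 15.614714) / 3 = 16.923597
I_{3,2} = (16·16.923597 − 16.892170) / 15 = 16.925692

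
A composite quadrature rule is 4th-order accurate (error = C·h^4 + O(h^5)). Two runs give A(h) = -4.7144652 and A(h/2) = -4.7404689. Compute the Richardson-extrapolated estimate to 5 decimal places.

-4.74220

The leading error scales as h^4; refining by a factor of 2 reduces it by 2^4 = 16.
Extrapolated value = (16·A(h/2) − A(h)) / (16 − 1)
= (16·(-4.7404689) − (-4.7144652)) / 15
= -71.1330372 / 15 = -4.7422025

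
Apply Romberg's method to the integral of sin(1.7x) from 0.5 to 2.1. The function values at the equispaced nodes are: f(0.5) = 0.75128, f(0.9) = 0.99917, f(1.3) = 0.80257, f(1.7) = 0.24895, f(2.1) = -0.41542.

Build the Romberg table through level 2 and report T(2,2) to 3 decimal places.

0.923

T(0,0) (trapezoid, 1 panel, h=1.6000): 0.26869
T(1,0) (trapezoid, 2 panels, h=0.8000): 0.77640
T(2,0) (trapezoid, 4 panels, h=0.4000): 0.88745
T(1,1) = 0.77640 + (0.77640 − 0.26869)/3 = 0.94564
T(2,1) = 0.88745 + (0.88745 − 0.77640)/3 = 0.92447
T(2,2) = 0.92447 + (0.92447 − 0.94564)/15 = 0.92306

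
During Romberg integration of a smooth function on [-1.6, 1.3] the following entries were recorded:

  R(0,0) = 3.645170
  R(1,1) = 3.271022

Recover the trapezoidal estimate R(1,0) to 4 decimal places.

3.3646

From R(1,1) = (4·R(1,0) − R(0,0))/3, solve for R(1,0):
4·R(1,0) = 3·3.271022 + 3.645170 = 13.458236
R(1,0) = 3.364559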